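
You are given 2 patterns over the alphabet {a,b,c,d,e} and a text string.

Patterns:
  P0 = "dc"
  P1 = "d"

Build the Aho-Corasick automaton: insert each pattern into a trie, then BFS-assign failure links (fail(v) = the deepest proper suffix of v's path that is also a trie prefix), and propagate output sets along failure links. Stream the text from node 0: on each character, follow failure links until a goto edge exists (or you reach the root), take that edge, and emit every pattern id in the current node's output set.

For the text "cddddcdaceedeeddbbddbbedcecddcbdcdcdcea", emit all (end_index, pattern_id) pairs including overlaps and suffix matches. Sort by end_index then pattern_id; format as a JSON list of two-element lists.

Build automaton:
Trie nodes:
  n0 'ε': d→1
  n1 'd': c→2  [P1 ends]
  n2 'dc': ·  [P0 ends]

Failure links (BFS by depth):
  n1('d'): parent n0 fail=0; on 'd' 0 → fail=0;  out {1}∪∅={1}
  n2('dc'): parent n1 fail=0; on 'c' 0 → fail=0;  out {0}∪∅={0}

Text stream:
i=0 'c': node 0→0
i=1 'd': node 0→1  → match P1@[1:1]
i=2 'd': node 1→1 ·f  → match P1@[2:2]
i=3 'd': node 1→1 ·f  → match P1@[3:3]
i=4 'd': node 1→1 ·f  → match P1@[4:4]
i=5 'c': node 1→2  → match P0@[4:5]
i=6 'd': node 2→1 ·f  → match P1@[6:6]
i=7 'a': node 1→0 ·f
i=8 'c': node 0→0
i=9 'e': node 0→0
i=10 'e': node 0→0
i=11 'd': node 0→1  → match P1@[11:11]
i=12 'e': node 1→0 ·f
i=13 'e': node 0→0
i=14 'd': node 0→1  → match P1@[14:14]
i=15 'd': node 1→1 ·f  → match P1@[15:15]
i=16 'b': node 1→0 ·f
i=17 'b': node 0→0
i=18 'd': node 0→1  → match P1@[18:18]
i=19 'd': node 1→1 ·f  → match P1@[19:19]
i=20 'b': node 1→0 ·f
i=21 'b': node 0→0
i=22 'e': node 0→0
i=23 'd': node 0→1  → match P1@[23:23]
i=24 'c': node 1→2  → match P0@[23:24]
i=25 'e': node 2→0 ·f
i=26 'c': node 0→0
i=27 'd': node 0→1  → match P1@[27:27]
i=28 'd': node 1→1 ·f  → match P1@[28:28]
i=29 'c': node 1→2  → match P0@[28:29]
i=30 'b': node 2→0 ·f
i=31 'd': node 0→1  → match P1@[31:31]
i=32 'c': node 1→2  → match P0@[31:32]
i=33 'd': node 2→1 ·f  → match P1@[33:33]
i=34 'c': node 1→2  → match P0@[33:34]
i=35 'd': node 2→1 ·f  → match P1@[35:35]
i=36 'c': node 1→2  → match P0@[35:36]
i=37 'e': node 2→0 ·f
i=38 'a': node 0→0

Result: [[1,1],[2,1],[3,1],[4,1],[5,0],[6,1],[11,1],[14,1],[15,1],[18,1],[19,1],[23,1],[24,0],[27,1],[28,1],[29,0],[31,1],[32,0],[33,1],[34,0],[35,1],[36,0]]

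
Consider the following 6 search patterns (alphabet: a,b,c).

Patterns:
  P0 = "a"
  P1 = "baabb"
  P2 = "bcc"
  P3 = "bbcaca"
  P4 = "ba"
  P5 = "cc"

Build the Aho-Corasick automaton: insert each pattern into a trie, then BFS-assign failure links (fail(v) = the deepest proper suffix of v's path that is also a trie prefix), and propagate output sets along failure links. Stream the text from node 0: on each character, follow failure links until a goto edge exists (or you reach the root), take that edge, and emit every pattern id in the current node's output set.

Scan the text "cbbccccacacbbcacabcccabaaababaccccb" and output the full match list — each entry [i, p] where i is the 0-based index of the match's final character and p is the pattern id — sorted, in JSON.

Build:
Trie nodes:
  0='ε' goto a→1 b→2 c→14
  1='a' goto ·  ←P0
  2='b' goto a→3 b→9 c→7
  3='ba' goto a→4  ←P4
  4='baa' goto b→5
  5='baab' goto b→6
  6='baabb' goto ·  ←P1
  7='bc' goto c→8
  8='bcc' goto ·  ←P2
  9='bb' goto c→10
  10='bbc' goto a→11
  11='bbca' goto c→12
  12='bbcac' goto a→13
  13='bbcaca' goto ·  ←P3
  14='c' goto c→15
  15='cc' goto ·  ←P5

BFS fail/out derivation:
  fail(1) 'a': from fail(0)=0 chase 'a': 0 ⇒ 0;  out={0}∪out(0)={0}
  fail(2) 'b': from fail(0)=0 chase 'b': 0 ⇒ 0;  out=∅∪out(0)=∅
  fail(14) 'c': from fail(0)=0 chase 'c': 0 ⇒ 0;  out=∅∪out(0)=∅
  fail(3) 'ba': from fail(2)=0 chase 'a': 0 ⇒ 1;  out={4}∪out(1)={0,4}
  fail(7) 'bc': from fail(2)=0 chase 'c': 0 ⇒ 14;  out=∅∪out(14)=∅
  fail(9) 'bb': from fail(2)=0 chase 'b': 0 ⇒ 2;  out=∅∪out(2)=∅
  fail(15) 'cc': from fail(14)=0 chase 'c': 0 ⇒ 14;  out={5}∪out(14)={5}
  fail(4) 'baa': from fail(3)=1 chase 'a': 1→0 ⇒ 1;  out=∅∪out(1)={0}
  fail(8) 'bcc': from fail(7)=14 chase 'c': 14 ⇒ 15;  out={2}∪out(15)={2,5}
  fail(10) 'bbc': from fail(9)=2 chase 'c': 2 ⇒ 7;  out=∅∪out(7)=∅
  fail(5) 'baab': from fail(4)=1 chase 'b': 1→0 ⇒ 2;  out=∅∪out(2)=∅
  fail(11) 'bbca': from fail(10)=7 chase 'a': 7→14→0 ⇒ 1;  out=∅∪out(1)={0}
  fail(6) 'baabb': from fail(5)=2 chase 'b': 2 ⇒ 9;  out={1}∪out(9)={1}
  fail(12) 'bbcac': from fail(11)=1 chase 'c': 1→0 ⇒ 14;  out=∅∪out(14)=∅
  fail(13) 'bbcaca': from fail(12)=14 chase 'a': 14→0 ⇒ 1;  out={3}∪out(1)={0,3}

Scan:
i=0 'c': node 0→14
i=1 'b': node 14→2 ·f
i=2 'b': node 2→9
i=3 'c': node 9→10
i=4 'c': node 10→8 ·f  ** P2@[2:4],P5@[3:4]
i=5 'c': node 8→15 ·f  ** P5@[4:5]
i=6 'c': node 15→15 ·f  ** P5@[5:6]
i=7 'a': node 15→1 ·f  ** P0@[7:7]
i=8 'c': node 1→14 ·f
i=9 'a': node 14→1 ·f  ** P0@[9:9]
i=10 'c': node 1→14 ·f
i=11 'b': node 14→2 ·f
i=12 'b': node 2→9
i=13 'c': node 9→10
i=14 'a': node 10→11  ** P0@[14:14]
i=15 'c': node 11→12
i=16 'a': node 12→13  ** P0@[16:16],P3@[11:16]
i=17 'b': node 13→2 ·f
i=18 'c': node 2→7
i=19 'c': node 7→8  ** P2@[17:19],P5@[18:19]
i=20 'c': node 8→15 ·f  ** P5@[19:20]
i=21 'a': node 15→1 ·f  ** P0@[21:21]
i=22 'b': node 1→2 ·f
i=23 'a': node 2→3  ** P0@[23:23],P4@[22:23]
i=24 'a': node 3→4  ** P0@[24:24]
i=25 'a': node 4→1 ·f  ** P0@[25:25]
i=26 'b': node 1→2 ·f
i=27 'a': node 2→3  ** P0@[27:27],P4@[26:27]
i=28 'b': node 3→2 ·f
i=29 'a': node 2→3  ** P0@[29:29],P4@[28:29]
i=30 'c': node 3→14 ·f
i=31 'c': node 14→15  ** P5@[30:31]
i=32 'c': node 15→15 ·f  ** P5@[31:32]
i=33 'c': node 15→15 ·f  ** P5@[32:33]
i=34 'b': node 15→2 ·f

Matches: [[4,2],[4,5],[5,5],[6,5],[7,0],[9,0],[14,0],[16,0],[16,3],[19,2],[19,5],[20,5],[21,0],[23,0],[23,4],[24,0],[25,0],[27,0],[27,4],[29,0],[29,4],[31,5],[32,5],[33,5]]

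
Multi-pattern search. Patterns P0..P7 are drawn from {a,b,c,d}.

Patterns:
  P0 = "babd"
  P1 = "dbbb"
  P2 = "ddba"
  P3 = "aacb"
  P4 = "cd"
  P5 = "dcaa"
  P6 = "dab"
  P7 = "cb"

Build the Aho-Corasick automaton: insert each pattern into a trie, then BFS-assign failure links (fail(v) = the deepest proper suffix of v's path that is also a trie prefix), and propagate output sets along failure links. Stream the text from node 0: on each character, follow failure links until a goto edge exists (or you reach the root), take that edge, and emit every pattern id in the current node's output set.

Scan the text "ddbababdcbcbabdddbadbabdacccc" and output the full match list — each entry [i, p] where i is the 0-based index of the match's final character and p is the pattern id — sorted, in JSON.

Build:
Trie (insert patterns):
  n0 'ε': a→12 b→1 c→16 d→5
  n1 'b': a→2
  n2 'ba': b→3
  n3 'bab': d→4
  n4 'babd': ·  [P0 ends]
  n5 'd': a→21 b→6 c→18 d→9
  n6 'db': b→7
  n7 'dbb': b→8
  n8 'dbbb': ·  [P1 ends]
  n9 'dd': b→10
  n10 'ddb': a→11
  n11 'ddba': ·  [P2 ends]
  n12 'a': a→13
  n13 'aa': c→14
  n14 'aac': b→15
  n15 'aacb': ·  [P3 ends]
  n16 'c': b→23 d→17
  n17 'cd': ·  [P4 ends]
  n18 'dc': a→19
  n19 'dca': a→20
  n20 'dcaa': ·  [P5 ends]
  n21 'da': b→22
  n22 'dab': ·  [P6 ends]
  n23 'cb': ·  [P7 ends]

Failure links (BFS by depth):
  n1('b'): parent n0 fail=0; on 'b' 0 → fail=0;  out ∅∪∅=∅
  n5('d'): parent n0 fail=0; on 'd' 0 → fail=0;  out ∅∪∅=∅
  n12('a'): parent n0 fail=0; on 'a' 0 → fail=0;  out ∅∪∅=∅
  n16('c'): parent n0 fail=0; on 'c' 0 → fail=0;  out ∅∪∅=∅
  n2('ba'): parent n1 fail=0; on 'a' 0 → fail=12;  out ∅∪∅=∅
  n6('db'): parent n5 fail=0; on 'b' 0 → fail=1;  out ∅∪∅=∅
  n9('dd'): parent n5 fail=0; on 'd' 0 → fail=5;  out ∅∪∅=∅
  n13('aa'): parent n12 fail=0; on 'a' 0 → fail=12;  out ∅∪∅=∅
  n17('cd'): parent n16 fail=0; on 'd' 0 → fail=5;  out {4}∪∅={4}
  n18('dc'): parent n5 fail=0; on 'c' 0 → fail=16;  out ∅∪∅=∅
  n21('da'): parent n5 fail=0; on 'a' 0 → fail=12;  out ∅∪∅=∅
  n23('cb'): parent n16 fail=0; on 'b' 0 → fail=1;  out {7}∪∅={7}
  n3('bab'): parent n2 fail=12; on 'b' 12→0 → fail=1;  out ∅∪∅=∅
  n7('dbb'): parent n6 fail=1; on 'b' 1→0 → fail=1;  out ∅∪∅=∅
  n10('ddb'): parent n9 fail=5; on 'b' 5 → fail=6;  out ∅∪∅=∅
  n14('aac'): parent n13 fail=12; on 'c' 12→0 → fail=16;  out ∅∪∅=∅
  n19('dca'): parent n18 fail=16; on 'a' 16→0 → fail=12;  out ∅∪∅=∅
  n22('dab'): parent n21 fail=12; on 'b' 12→0 → fail=1;  out {6}∪∅={6}
  n4('babd'): parent n3 fail=1; on 'd' 1→0 → fail=5;  out {0}∪∅={0}
  n8('dbbb'): parent n7 fail=1; on 'b' 1→0 → fail=1;  out {1}∪∅={1}
  n11('ddba'): parent n10 fail=6; on 'a' 6→1 → fail=2;  out {2}∪∅={2}
  n15('aacb'): parent n14 fail=16; on 'b' 16 → fail=23;  out {3}∪{7}={3,7}
  n20('dcaa'): parent n19 fail=12; on 'a' 12 → fail=13;  out {5}∪∅={5}

Run:
[0] read 'd'  n0⇒n5
[1] read 'd'  n5⇒n9
[2] read 'b'  n9⇒n10
[3] read 'a'  n10⇒n11  → match P2@[0:3]
[4] read 'b'  n11⇒n3 (via fail)
[5] read 'a'  n3⇒n2 (via fail)
[6] read 'b'  n2⇒n3
[7] read 'd'  n3⇒n4  → match P0@[4:7]
[8] read 'c'  n4⇒n18 (via fail)
[9] read 'b'  n18⇒n23 (via fail)  → match P7@[8:9]
[10] read 'c'  n23⇒n16 (via fail)
[11] read 'b'  n16⇒n23  → match P7@[10:11]
[12] read 'a'  n23⇒n2 (via fail)
[13] read 'b'  n2⇒n3
[14] read 'd'  n3⇒n4  → match P0@[11:14]
[15] read 'd'  n4⇒n9 (via fail)
[16] read 'd'  n9⇒n9 (via fail)
[17] read 'b'  n9⇒n10
[18] read 'a'  n10⇒n11  → match P2@[15:18]
[19] read 'd'  n11⇒n5 (via fail)
[20] read 'b'  n5⇒n6
[21] read 'a'  n6⇒n2 (via fail)
[22] read 'b'  n2⇒n3
[23] read 'd'  n3⇒n4  → match P0@[20:23]
[24] read 'a'  n4⇒n21 (via fail)
[25] read 'c'  n21⇒n16 (via fail)
[26] read 'c'  n16⇒n16 (via fail)
[27] read 'c'  n16⇒n16 (via fail)
[28] read 'c'  n16⇒n16 (via fail)

Result: [[3,2],[7,0],[9,7],[11,7],[14,0],[18,2],[23,0]]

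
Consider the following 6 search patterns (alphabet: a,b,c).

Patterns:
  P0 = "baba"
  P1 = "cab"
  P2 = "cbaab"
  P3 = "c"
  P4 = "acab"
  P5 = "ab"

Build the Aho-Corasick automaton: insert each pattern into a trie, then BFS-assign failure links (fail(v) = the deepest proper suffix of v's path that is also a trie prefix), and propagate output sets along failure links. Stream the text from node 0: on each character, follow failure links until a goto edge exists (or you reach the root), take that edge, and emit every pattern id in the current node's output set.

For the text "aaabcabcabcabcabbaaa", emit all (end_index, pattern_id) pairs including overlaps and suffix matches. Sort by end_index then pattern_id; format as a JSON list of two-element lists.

Build automaton:
Trie nodes:
  n0 'ε': a→12 b→1 c→5
  n1 'b': a→2
  n2 'ba': b→3
  n3 'bab': a→4
  n4 'baba': ·  [P0 ends]
  n5 'c': a→6 b→8  [P3 ends]
  n6 'ca': b→7
  n7 'cab': ·  [P1 ends]
  n8 'cb': a→9
  n9 'cba': a→10
  n10 'cbaa': b→11
  n11 'cbaab': ·  [P2 ends]
  n12 'a': b→16 c→13
  n13 'ac': a→14
  n14 'aca': b→15
  n15 'acab': ·  [P4 ends]
  n16 'ab': ·  [P5 ends]

Failure links (BFS by depth):
  n1('b'): parent n0 fail=0; on 'b' 0 → fail=0;  out ∅∪∅=∅
  n5('c'): parent n0 fail=0; on 'c' 0 → fail=0;  out {3}∪∅={3}
  n12('a'): parent n0 fail=0; on 'a' 0 → fail=0;  out ∅∪∅=∅
  n2('ba'): parent n1 fail=0; on 'a' 0 → fail=12;  out ∅∪∅=∅
  n6('ca'): parent n5 fail=0; on 'a' 0 → fail=12;  out ∅∪∅=∅
  n8('cb'): parent n5 fail=0; on 'b' 0 → fail=1;  out ∅∪∅=∅
  n13('ac'): parent n12 fail=0; on 'c' 0 → fail=5;  out ∅∪{3}={3}
  n16('ab'): parent n12 fail=0; on 'b' 0 → fail=1;  out {5}∪∅={5}
  n3('bab'): parent n2 fail=12; on 'b' 12 → fail=16;  out ∅∪{5}={5}
  n7('cab'): parent n6 fail=12; on 'b' 12 → fail=16;  out {1}∪{5}={1,5}
  n9('cba'): parent n8 fail=1; on 'a' 1 → fail=2;  out ∅∪∅=∅
  n14('aca'): parent n13 fail=5; on 'a' 5 → fail=6;  out ∅∪∅=∅
  n4('baba'): parent n3 fail=16; on 'a' 16→1 → fail=2;  out {0}∪∅={0}
  n10('cbaa'): parent n9 fail=2; on 'a' 2→12→0 → fail=12;  out ∅∪∅=∅
  n15('acab'): parent n14 fail=6; on 'b' 6 → fail=7;  out {4}∪{1,5}={1,4,5}
  n11('cbaab'): parent n10 fail=12; on 'b' 12 → fail=16;  out {2}∪{5}={2,5}

Text stream:
[0] read 'a'  n0⇒n12
[1] read 'a'  n12⇒n12 (via fail)
[2] read 'a'  n12⇒n12 (via fail)
[3] read 'b'  n12⇒n16  ** P5@[2:3]
[4] read 'c'  n16⇒n5 (via fail)  ** P3@[4:4]
[5] read 'a'  n5⇒n6
[6] read 'b'  n6⇒n7  ** P1@[4:6],P5@[5:6]
[7] read 'c'  n7⇒n5 (via fail)  ** P3@[7:7]
[8] read 'a'  n5⇒n6
[9] read 'b'  n6⇒n7  ** P1@[7:9],P5@[8:9]
[10] read 'c'  n7⇒n5 (via fail)  ** P3@[10:10]
[11] read 'a'  n5⇒n6
[12] read 'b'  n6⇒n7  ** P1@[10:12],P5@[11:12]
[13] read 'c'  n7⇒n5 (via fail)  ** P3@[13:13]
[14] read 'a'  n5⇒n6
[15] read 'b'  n6⇒n7  ** P1@[13:15],P5@[14:15]
[16] read 'b'  n7⇒n1 (via fail)
[17] read 'a'  n1⇒n2
[18] read 'a'  n2⇒n12 (via fail)
[19] read 'a'  n12⇒n12 (via fail)

Matches: [[3,5],[4,3],[6,1],[6,5],[7,3],[9,1],[9,5],[10,3],[12,1],[12,5],[13,3],[15,1],[15,5]]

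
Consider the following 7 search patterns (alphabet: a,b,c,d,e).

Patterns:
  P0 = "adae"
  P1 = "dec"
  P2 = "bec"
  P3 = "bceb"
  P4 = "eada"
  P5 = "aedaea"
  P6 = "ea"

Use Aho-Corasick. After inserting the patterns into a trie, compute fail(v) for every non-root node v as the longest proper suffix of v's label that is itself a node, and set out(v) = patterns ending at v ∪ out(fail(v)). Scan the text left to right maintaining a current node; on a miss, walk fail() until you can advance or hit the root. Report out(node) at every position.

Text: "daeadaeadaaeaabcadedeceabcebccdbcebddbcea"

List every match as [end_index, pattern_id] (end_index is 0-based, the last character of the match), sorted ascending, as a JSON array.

Build automaton:
Trie (insert patterns):
  n0 'ε': a→1 b→8 d→5 e→14
  n1 'a': d→2 e→18
  n2 'ad': a→3
  n3 'ada': e→4
  n4 'adae': ·  ←P0
  n5 'd': e→6
  n6 'de': c→7
  n7 'dec': ·  ←P1
  n8 'b': c→11 e→9
  n9 'be': c→10
  n10 'bec': ·  ←P2
  n11 'bc': e→12
  n12 'bce': b→13
  n13 'bceb': ·  ←P3
  n14 'e': a→15
  n15 'ea': d→16  ←P6
  n16 'ead': a→17
  n17 'eada': ·  ←P4
  n18 'ae': d→19
  n19 'aed': a→20
  n20 'aeda': e→21
  n21 'aedae': a→22
  n22 'aedaea': ·  ←P5

Failure links (BFS by depth):
  n1('a'): parent n0 fail=0; on 'a' 0 → fail=0;  out ∅∪∅=∅
  n5('d'): parent n0 fail=0; on 'd' 0 → fail=0;  out ∅∪∅=∅
  n8('b'): parent n0 fail=0; on 'b' 0 → fail=0;  out ∅∪∅=∅
  n14('e'): parent n0 fail=0; on 'e' 0 → fail=0;  out ∅∪∅=∅
  n2('ad'): parent n1 fail=0; on 'd' 0 → fail=5;  out ∅∪∅=∅
  n6('de'): parent n5 fail=0; on 'e' 0 → fail=14;  out ∅∪∅=∅
  n9('be'): parent n8 fail=0; on 'e' 0 → fail=14;  out ∅∪∅=∅
  n11('bc'): parent n8 fail=0; on 'c' 0 → fail=0;  out ∅∪∅=∅
  n15('ea'): parent n14 fail=0; on 'a' 0 → fail=1;  out {6}∪∅={6}
  n18('ae'): parent n1 fail=0; on 'e' 0 → fail=14;  out ∅∪∅=∅
  n3('ada'): parent n2 fail=5; on 'a' 5→0 → fail=1;  out ∅∪∅=∅
  n7('dec'): parent n6 fail=14; on 'c' 14→0 → fail=0;  out {1}∪∅={1}
  n10('bec'): parent n9 fail=14; on 'c' 14→0 → fail=0;  out {2}∪∅={2}
  n12('bce'): parent n11 fail=0; on 'e' 0 → fail=14;  out ∅∪∅=∅
  n16('ead'): parent n15 fail=1; on 'd' 1 → fail=2;  out ∅∪∅=∅
  n19('aed'): parent n18 fail=14; on 'd' 14→0 → fail=5;  out ∅∪∅=∅
  n4('adae'): parent n3 fail=1; on 'e' 1 → fail=18;  out {0}∪∅={0}
  n13('bceb'): parent n12 fail=14; on 'b' 14→0 → fail=8;  out {3}∪∅={3}
  n17('eada'): parent n16 fail=2; on 'a' 2 → fail=3;  out {4}∪∅={4}
  n20('aeda'): parent n19 fail=5; on 'a' 5→0 → fail=1;  out ∅∪∅=∅
  n21('aedae'): parent n20 fail=1; on 'e' 1 → fail=18;  out ∅∪∅=∅
  n22('aedaea'): parent n21 fail=18; on 'a' 18→14 → fail=15;  out {5}∪{6}={5,6}

Scan:
pos 0 'd': at 5
pos 1 'a': at 1 (fail-walked)
pos 2 'e': at 18
pos 3 'a': at 15 (fail-walked)  ** P6@[2:3]
pos 4 'd': at 16
pos 5 'a': at 17  ** P4@[2:5]
pos 6 'e': at 4 (fail-walked)  ** P0@[3:6]
pos 7 'a': at 15 (fail-walked)  ** P6@[6:7]
pos 8 'd': at 16
pos 9 'a': at 17  ** P4@[6:9]
pos 10 'a': at 1 (fail-walked)
pos 11 'e': at 18
pos 12 'a': at 15 (fail-walked)  ** P6@[11:12]
pos 13 'a': at 1 (fail-walked)
pos 14 'b': at 8 (fail-walked)
pos 15 'c': at 11
pos 16 'a': at 1 (fail-walked)
pos 17 'd': at 2
pos 18 'e': at 6 (fail-walked)
pos 19 'd': at 5 (fail-walked)
pos 20 'e': at 6
pos 21 'c': at 7  ** P1@[19:21]
pos 22 'e': at 14 (fail-walked)
pos 23 'a': at 15  ** P6@[22:23]
pos 24 'b': at 8 (fail-walked)
pos 25 'c': at 11
pos 26 'e': at 12
pos 27 'b': at 13  ** P3@[24:27]
pos 28 'c': at 11 (fail-walked)
pos 29 'c': at 0 (fail-walked)
pos 30 'd': at 5
pos 31 'b': at 8 (fail-walked)
pos 32 'c': at 11
pos 33 'e': at 12
pos 34 'b': at 13  ** P3@[31:34]
pos 35 'd': at 5 (fail-walked)
pos 36 'd': at 5 (fail-walked)
pos 37 'b': at 8 (fail-walked)
pos 38 'c': at 11
pos 39 'e': at 12
pos 40 'a': at 15 (fail-walked)  ** P6@[39:40]

All matches (sorted): [[3,6],[5,4],[6,0],[7,6],[9,4],[12,6],[21,1],[23,6],[27,3],[34,3],[40,6]]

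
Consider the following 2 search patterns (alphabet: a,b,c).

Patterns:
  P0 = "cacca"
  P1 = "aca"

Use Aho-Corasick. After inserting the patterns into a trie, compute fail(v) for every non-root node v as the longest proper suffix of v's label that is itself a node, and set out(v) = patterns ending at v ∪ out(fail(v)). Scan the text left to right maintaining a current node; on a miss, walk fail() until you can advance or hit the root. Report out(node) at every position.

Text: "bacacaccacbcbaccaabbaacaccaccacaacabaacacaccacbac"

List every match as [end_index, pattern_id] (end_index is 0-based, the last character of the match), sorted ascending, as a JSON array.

Construct AC machine:
Trie nodes:
  0='ε' goto a→6 c→1
  1='c' goto a→2
  2='ca' goto c→3
  3='cac' goto c→4
  4='cacc' goto a→5
  5='cacca' goto ·  [P0 ends]
  6='a' goto c→7
  7='ac' goto a→8
  8='aca' goto ·  [P1 ends]

BFS fail/out derivation:
  fail(1) 'c': from fail(0)=0 chase 'c': 0 ⇒ 0;  out=∅∪out(0)=∅
  fail(6) 'a': from fail(0)=0 chase 'a': 0 ⇒ 0;  out=∅∪out(0)=∅
  fail(2) 'ca': from fail(1)=0 chase 'a': 0 ⇒ 6;  out=∅∪out(6)=∅
  fail(7) 'ac': from fail(6)=0 chase 'c': 0 ⇒ 1;  out=∅∪out(1)=∅
  fail(3) 'cac': from fail(2)=6 chase 'c': 6 ⇒ 7;  out=∅∪out(7)=∅
  fail(8) 'aca': from fail(7)=1 chase 'a': 1 ⇒ 2;  out={1}∪out(2)={1}
  fail(4) 'cacc': from fail(3)=7 chase 'c': 7→1→0 ⇒ 1;  out=∅∪out(1)=∅
  fail(5) 'cacca': from fail(4)=1 chase 'a': 1 ⇒ 2;  out={0}∪out(2)={0}

Run:
pos 0 'b': at 0
pos 1 'a': at 6
pos 2 'c': at 7
pos 3 'a': at 8  ** P1@[1:3]
pos 4 'c': at 3 ·f
pos 5 'a': at 8 ·f  ** P1@[3:5]
pos 6 'c': at 3 ·f
pos 7 'c': at 4
pos 8 'a': at 5  ** P0@[4:8]
pos 9 'c': at 3 ·f
pos 10 'b': at 0 ·f
pos 11 'c': at 1
pos 12 'b': at 0 ·f
pos 13 'a': at 6
pos 14 'c': at 7
pos 15 'c': at 1 ·f
pos 16 'a': at 2
pos 17 'a': at 6 ·f
pos 18 'b': at 0 ·f
pos 19 'b': at 0
pos 20 'a': at 6
pos 21 'a': at 6 ·f
pos 22 'c': at 7
pos 23 'a': at 8  ** P1@[21:23]
pos 24 'c': at 3 ·f
pos 25 'c': at 4
pos 26 'a': at 5  ** P0@[22:26]
pos 27 'c': at 3 ·f
pos 28 'c': at 4
pos 29 'a': at 5  ** P0@[25:29]
pos 30 'c': at 3 ·f
pos 31 'a': at 8 ·f  ** P1@[29:31]
pos 32 'a': at 6 ·f
pos 33 'c': at 7
pos 34 'a': at 8  ** P1@[32:34]
pos 35 'b': at 0 ·f
pos 36 'a': at 6
pos 37 'a': at 6 ·f
pos 38 'c': at 7
pos 39 'a': at 8  ** P1@[37:39]
pos 40 'c': at 3 ·f
pos 41 'a': at 8 ·f  ** P1@[39:41]
pos 42 'c': at 3 ·f
pos 43 'c': at 4
pos 44 'a': at 5  ** P0@[40:44]
pos 45 'c': at 3 ·f
pos 46 'b': at 0 ·f
pos 47 'a': at 6
pos 48 'c': at 7

Result: [[3,1],[5,1],[8,0],[23,1],[26,0],[29,0],[31,1],[34,1],[39,1],[41,1],[44,0]]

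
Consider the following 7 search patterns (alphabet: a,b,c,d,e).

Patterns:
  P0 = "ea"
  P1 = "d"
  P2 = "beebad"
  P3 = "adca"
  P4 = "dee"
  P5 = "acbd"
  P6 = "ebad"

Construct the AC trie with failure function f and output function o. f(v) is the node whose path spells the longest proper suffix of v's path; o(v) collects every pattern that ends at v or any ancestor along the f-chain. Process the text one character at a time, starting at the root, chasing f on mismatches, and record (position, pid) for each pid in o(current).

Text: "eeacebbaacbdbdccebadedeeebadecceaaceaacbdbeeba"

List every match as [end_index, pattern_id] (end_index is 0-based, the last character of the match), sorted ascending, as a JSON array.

Build automaton:
Trie (insert patterns):
  n0 'ε': a→10 b→4 d→3 e→1
  n1 'e': a→2 b→19
  n2 'ea': ·  [P0 ends]
  n3 'd': e→14  [P1 ends]
  n4 'b': e→5
  n5 'be': e→6
  n6 'bee': b→7
  n7 'beeb': a→8
  n8 'beeba': d→9
  n9 'beebad': ·  [P2 ends]
  n10 'a': c→16 d→11
  n11 'ad': c→12
  n12 'adc': a→13
  n13 'adca': ·  [P3 ends]
  n14 'de': e→15
  n15 'dee': ·  [P4 ends]
  n16 'ac': b→17
  n17 'acb': d→18
  n18 'acbd': ·  [P5 ends]
  n19 'eb': a→20
  n20 'eba': d→21
  n21 'ebad': ·  [P6 ends]

BFS fail/out derivation:
  n1('e'): parent n0 fail=0; on 'e' 0 → fail=0;  out ∅∪∅=∅
  n3('d'): parent n0 fail=0; on 'd' 0 → fail=0;  out {1}∪∅={1}
  n4('b'): parent n0 fail=0; on 'b' 0 → fail=0;  out ∅∪∅=∅
  n10('a'): parent n0 fail=0; on 'a' 0 → fail=0;  out ∅∪∅=∅
  n2('ea'): parent n1 fail=0; on 'a' 0 → fail=10;  out {0}∪∅={0}
  n5('be'): parent n4 fail=0; on 'e' 0 → fail=1;  out ∅∪∅=∅
  n11('ad'): parent n10 fail=0; on 'd' 0 → fail=3;  out ∅∪{1}={1}
  n14('de'): parent n3 fail=0; on 'e' 0 → fail=1;  out ∅∪∅=∅
  n16('ac'): parent n10 fail=0; on 'c' 0 → fail=0;  out ∅∪∅=∅
  n19('eb'): parent n1 fail=0; on 'b' 0 → fail=4;  out ∅∪∅=∅
  n6('bee'): parent n5 fail=1; on 'e' 1→0 → fail=1;  out ∅∪∅=∅
  n12('adc'): parent n11 fail=3; on 'c' 3→0 → fail=0;  out ∅∪∅=∅
  n15('dee'): parent n14 fail=1; on 'e' 1→0 → fail=1;  out {4}∪∅={4}
  n17('acb'): parent n16 fail=0; on 'b' 0 → fail=4;  out ∅∪∅=∅
  n20('eba'): parent n19 fail=4; on 'a' 4→0 → fail=10;  out ∅∪∅=∅
  n7('beeb'): parent n6 fail=1; on 'b' 1 → fail=19;  out ∅∪∅=∅
  n13('adca'): parent n12 fail=0; on 'a' 0 → fail=10;  out {3}∪∅={3}
  n18('acbd'): parent n17 fail=4; on 'd' 4→0 → fail=3;  out {5}∪{1}={1,5}
  n21('ebad'): parent n20 fail=10; on 'd' 10 → fail=11;  out {6}∪{1}={1,6}
  n8('beeba'): parent n7 fail=19; on 'a' 19 → fail=20;  out ∅∪∅=∅
  n9('beebad'): parent n8 fail=20; on 'd' 20 → fail=21;  out {2}∪{1,6}={1,2,6}

Text stream:
[0] read 'e'  n0⇒n1
[1] read 'e'  n1⇒n1 ·f
[2] read 'a'  n1⇒n2  → match P0@[1:2]
[3] read 'c'  n2⇒n16 ·f
[4] read 'e'  n16⇒n1 ·f
[5] read 'b'  n1⇒n19
[6] read 'b'  n19⇒n4 ·f
[7] read 'a'  n4⇒n10 ·f
[8] read 'a'  n10⇒n10 ·f
[9] read 'c'  n10⇒n16
[10] read 'b'  n16⇒n17
[11] read 'd'  n17⇒n18  → match P1@[11:11],P5@[8:11]
[12] read 'b'  n18⇒n4 ·f
[13] read 'd'  n4⇒n3 ·f  → match P1@[13:13]
[14] read 'c'  n3⇒n0 ·f
[15] read 'c'  n0⇒n0
[16] read 'e'  n0⇒n1
[17] read 'b'  n1⇒n19
[18] read 'a'  n19⇒n20
[19] read 'd'  n20⇒n21  → match P1@[19:19],P6@[16:19]
[20] read 'e'  n21⇒n14 ·f
[21] read 'd'  n14⇒n3 ·f  → match P1@[21:21]
[22] read 'e'  n3⇒n14
[23] read 'e'  n14⇒n15  → match P4@[21:23]
[24] read 'e'  n15⇒n1 ·f
[25] read 'b'  n1⇒n19
[26] read 'a'  n19⇒n20
[27] read 'd'  n20⇒n21  → match P1@[27:27],P6@[24:27]
[28] read 'e'  n21⇒n14 ·f
[29] read 'c'  n14⇒n0 ·f
[30] read 'c'  n0⇒n0
[31] read 'e'  n0⇒n1
[32] read 'a'  n1⇒n2  → match P0@[31:32]
[33] read 'a'  n2⇒n10 ·f
[34] read 'c'  n10⇒n16
[35] read 'e'  n16⇒n1 ·f
[36] read 'a'  n1⇒n2  → match P0@[35:36]
[37] read 'a'  n2⇒n10 ·f
[38] read 'c'  n10⇒n16
[39] read 'b'  n16⇒n17
[40] read 'd'  n17⇒n18  → match P1@[40:40],P5@[37:40]
[41] read 'b'  n18⇒n4 ·f
[42] read 'e'  n4⇒n5
[43] read 'e'  n5⇒n6
[44] read 'b'  n6⇒n7
[45] read 'a'  n7⇒n8

Matches: [[2,0],[11,1],[11,5],[13,1],[19,1],[19,6],[21,1],[23,4],[27,1],[27,6],[32,0],[36,0],[40,1],[40,5]]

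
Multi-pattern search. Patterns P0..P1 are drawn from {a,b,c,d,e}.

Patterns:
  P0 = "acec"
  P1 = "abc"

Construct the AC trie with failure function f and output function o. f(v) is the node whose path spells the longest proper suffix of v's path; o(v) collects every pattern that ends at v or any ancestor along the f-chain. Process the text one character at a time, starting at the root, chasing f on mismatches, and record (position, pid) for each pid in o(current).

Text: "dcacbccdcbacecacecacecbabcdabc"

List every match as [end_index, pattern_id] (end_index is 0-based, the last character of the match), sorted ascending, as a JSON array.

Build:
Trie nodes:
  0='ε' goto a→1
  1='a' goto b→5 c→2
  2='ac' goto e→3
  3='ace' goto c→4
  4='acec' goto ·  [P0 ends]
  5='ab' goto c→6
  6='abc' goto ·  [P1 ends]

BFS fail/out derivation:
  n1('a'): parent n0 fail=0; on 'a' 0 → fail=0;  out ∅∪∅=∅
  n2('ac'): parent n1 fail=0; on 'c' 0 → fail=0;  out ∅∪∅=∅
  n5('ab'): parent n1 fail=0; on 'b' 0 → fail=0;  out ∅∪∅=∅
  n3('ace'): parent n2 fail=0; on 'e' 0 → fail=0;  out ∅∪∅=∅
  n6('abc'): parent n5 fail=0; on 'c' 0 → fail=0;  out {1}∪∅={1}
  n4('acec'): parent n3 fail=0; on 'c' 0 → fail=0;  out {0}∪∅={0}

Scan:
i=0 'd': node 0→0
i=1 'c': node 0→0
i=2 'a': node 0→1
i=3 'c': node 1→2
i=4 'b': node 2→0 (fail-walked)
i=5 'c': node 0→0
i=6 'c': node 0→0
i=7 'd': node 0→0
i=8 'c': node 0→0
i=9 'b': node 0→0
i=10 'a': node 0→1
i=11 'c': node 1→2
i=12 'e': node 2→3
i=13 'c': node 3→4  → match P0@[10:13]
i=14 'a': node 4→1 (fail-walked)
i=15 'c': node 1→2
i=16 'e': node 2→3
i=17 'c': node 3→4  → match P0@[14:17]
i=18 'a': node 4→1 (fail-walked)
i=19 'c': node 1→2
i=20 'e': node 2→3
i=21 'c': node 3→4  → match P0@[18:21]
i=22 'b': node 4→0 (fail-walked)
i=23 'a': node 0→1
i=24 'b': node 1→5
i=25 'c': node 5→6  → match P1@[23:25]
i=26 'd': node 6→0 (fail-walked)
i=27 'a': node 0→1
i=28 'b': node 1→5
i=29 'c': node 5→6  → match P1@[27:29]

Result: [[13,0],[17,0],[21,0],[25,1],[29,1]]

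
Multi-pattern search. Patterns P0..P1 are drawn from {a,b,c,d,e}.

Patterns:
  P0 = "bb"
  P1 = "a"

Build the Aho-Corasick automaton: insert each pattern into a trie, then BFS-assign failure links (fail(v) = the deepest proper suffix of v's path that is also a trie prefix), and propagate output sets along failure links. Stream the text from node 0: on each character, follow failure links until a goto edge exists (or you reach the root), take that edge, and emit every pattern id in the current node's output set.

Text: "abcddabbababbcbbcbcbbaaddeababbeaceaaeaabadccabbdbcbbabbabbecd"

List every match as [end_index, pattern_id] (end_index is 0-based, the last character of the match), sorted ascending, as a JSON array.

Build:
Trie (insert patterns):
  0='ε' goto a→3 b→1
  1='b' goto b→2
  2='bb' goto ·  ←P0
  3='a' goto ·  ←P1

BFS fail/out derivation:
  n1('b'): parent n0 fail=0; on 'b' 0 → fail=0;  out ∅∪∅=∅
  n3('a'): parent n0 fail=0; on 'a' 0 → fail=0;  out {1}∪∅={1}
  n2('bb'): parent n1 fail=0; on 'b' 0 → fail=1;  out {0}∪∅={0}

Run:
pos 0 'a': at 3  emit P1@[0:0]
pos 1 'b': at 1 (fail-walked)
pos 2 'c': at 0 (fail-walked)
pos 3 'd': at 0
pos 4 'd': at 0
pos 5 'a': at 3  emit P1@[5:5]
pos 6 'b': at 1 (fail-walked)
pos 7 'b': at 2  emit P0@[6:7]
pos 8 'a': at 3 (fail-walked)  emit P1@[8:8]
pos 9 'b': at 1 (fail-walked)
pos 10 'a': at 3 (fail-walked)  emit P1@[10:10]
pos 11 'b': at 1 (fail-walked)
pos 12 'b': at 2  emit P0@[11:12]
pos 13 'c': at 0 (fail-walked)
pos 14 'b': at 1
pos 15 'b': at 2  emit P0@[14:15]
pos 16 'c': at 0 (fail-walked)
pos 17 'b': at 1
pos 18 'c': at 0 (fail-walked)
pos 19 'b': at 1
pos 20 'b': at 2  emit P0@[19:20]
pos 21 'a': at 3 (fail-walked)  emit P1@[21:21]
pos 22 'a': at 3 (fail-walked)  emit P1@[22:22]
pos 23 'd': at 0 (fail-walked)
pos 24 'd': at 0
pos 25 'e': at 0
pos 26 'a': at 3  emit P1@[26:26]
pos 27 'b': at 1 (fail-walked)
pos 28 'a': at 3 (fail-walked)  emit P1@[28:28]
pos 29 'b': at 1 (fail-walked)
pos 30 'b': at 2  emit P0@[29:30]
pos 31 'e': at 0 (fail-walked)
pos 32 'a': at 3  emit P1@[32:32]
pos 33 'c': at 0 (fail-walked)
pos 34 'e': at 0
pos 35 'a': at 3  emit P1@[35:35]
pos 36 'a': at 3 (fail-walked)  emit P1@[36:36]
pos 37 'e': at 0 (fail-walked)
pos 38 'a': at 3  emit P1@[38:38]
pos 39 'a': at 3 (fail-walked)  emit P1@[39:39]
pos 40 'b': at 1 (fail-walked)
pos 41 'a': at 3 (fail-walked)  emit P1@[41:41]
pos 42 'd': at 0 (fail-walked)
pos 43 'c': at 0
pos 44 'c': at 0
pos 45 'a': at 3  emit P1@[45:45]
pos 46 'b': at 1 (fail-walked)
pos 47 'b': at 2  emit P0@[46:47]
pos 48 'd': at 0 (fail-walked)
pos 49 'b': at 1
pos 50 'c': at 0 (fail-walked)
pos 51 'b': at 1
pos 52 'b': at 2  emit P0@[51:52]
pos 53 'a': at 3 (fail-walked)  emit P1@[53:53]
pos 54 'b': at 1 (fail-walked)
pos 55 'b': at 2  emit P0@[54:55]
pos 56 'a': at 3 (fail-walked)  emit P1@[56:56]
pos 57 'b': at 1 (fail-walked)
pos 58 'b': at 2  emit P0@[57:58]
pos 59 'e': at 0 (fail-walked)
pos 60 'c': at 0
pos 61 'd': at 0

All matches (sorted): [[0,1],[5,1],[7,0],[8,1],[10,1],[12,0],[15,0],[20,0],[21,1],[22,1],[26,1],[28,1],[30,0],[32,1],[35,1],[36,1],[38,1],[39,1],[41,1],[45,1],[47,0],[52,0],[53,1],[55,0],[56,1],[58,0]]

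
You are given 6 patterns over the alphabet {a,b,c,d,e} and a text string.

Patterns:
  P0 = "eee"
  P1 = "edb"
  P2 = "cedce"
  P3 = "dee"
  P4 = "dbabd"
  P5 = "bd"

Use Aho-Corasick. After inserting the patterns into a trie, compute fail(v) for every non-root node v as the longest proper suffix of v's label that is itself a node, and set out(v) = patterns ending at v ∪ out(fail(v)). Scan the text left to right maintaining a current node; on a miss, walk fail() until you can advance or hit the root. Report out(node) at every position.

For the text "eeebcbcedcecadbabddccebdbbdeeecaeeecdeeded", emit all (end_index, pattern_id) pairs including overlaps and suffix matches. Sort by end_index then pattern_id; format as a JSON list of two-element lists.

Construct AC machine:
Trie nodes:
  n0 'ε': b→18 c→6 d→11 e→1
  n1 'e': d→4 e→2
  n2 'ee': e→3
  n3 'eee': ·  [P0 ends]
  n4 'ed': b→5
  n5 'edb': ·  [P1 ends]
  n6 'c': e→7
  n7 'ce': d→8
  n8 'ced': c→9
  n9 'cedc': e→10
  n10 'cedce': ·  [P2 ends]
  n11 'd': b→14 e→12
  n12 'de': e→13
  n13 'dee': ·  [P3 ends]
  n14 'db': a→15
  n15 'dba': b→16
  n16 'dbab': d→17
  n17 'dbabd': ·  [P4 ends]
  n18 'b': d→19
  n19 'bd': ·  [P5 ends]

BFS fail/out derivation:
  n1('e'): parent n0 fail=0; on 'e' 0 → fail=0;  out ∅∪∅=∅
  n6('c'): parent n0 fail=0; on 'c' 0 → fail=0;  out ∅∪∅=∅
  n11('d'): parent n0 fail=0; on 'd' 0 → fail=0;  out ∅∪∅=∅
  n18('b'): parent n0 fail=0; on 'b' 0 → fail=0;  out ∅∪∅=∅
  n2('ee'): parent n1 fail=0; on 'e' 0 → fail=1;  out ∅∪∅=∅
  n4('ed'): parent n1 fail=0; on 'd' 0 → fail=11;  out ∅∪∅=∅
  n7('ce'): parent n6 fail=0; on 'e' 0 → fail=1;  out ∅∪∅=∅
  n12('de'): parent n11 fail=0; on 'e' 0 → fail=1;  out ∅∪∅=∅
  n14('db'): parent n11 fail=0; on 'b' 0 → fail=18;  out ∅∪∅=∅
  n19('bd'): parent n18 fail=0; on 'd' 0 → fail=11;  out {5}∪∅={5}
  n3('eee'): parent n2 fail=1; on 'e' 1 → fail=2;  out {0}∪∅={0}
  n5('edb'): parent n4 fail=11; on 'b' 11 → fail=14;  out {1}∪∅={1}
  n8('ced'): parent n7 fail=1; on 'd' 1 → fail=4;  out ∅∪∅=∅
  n13('dee'): parent n12 fail=1; on 'e' 1 → fail=2;  out {3}∪∅={3}
  n15('dba'): parent n14 fail=18; on 'a' 18→0 → fail=0;  out ∅∪∅=∅
  n9('cedc'): parent n8 fail=4; on 'c' 4→11→0 → fail=6;  out ∅∪∅=∅
  n16('dbab'): parent n15 fail=0; on 'b' 0 → fail=18;  out ∅∪∅=∅
  n10('cedce'): parent n9 fail=6; on 'e' 6 → fail=7;  out {2}∪∅={2}
  n17('dbabd'): parent n16 fail=18; on 'd' 18 → fail=19;  out {4}∪{5}={4,5}

Run:
i=0 'e': node 0→1
i=1 'e': node 1→2
i=2 'e': node 2→3  emit P0@[0:2]
i=3 'b': node 3→18 (fail-walked)
i=4 'c': node 18→6 (fail-walked)
i=5 'b': node 6→18 (fail-walked)
i=6 'c': node 18→6 (fail-walked)
i=7 'e': node 6→7
i=8 'd': node 7→8
i=9 'c': node 8→9
i=10 'e': node 9→10  emit P2@[6:10]
i=11 'c': node 10→6 (fail-walked)
i=12 'a': node 6→0 (fail-walked)
i=13 'd': node 0→11
i=14 'b': node 11→14
i=15 'a': node 14→15
i=16 'b': node 15→16
i=17 'd': node 16→17  emit P4@[13:17],P5@[16:17]
i=18 'd': node 17→11 (fail-walked)
i=19 'c': node 11→6 (fail-walked)
i=20 'c': node 6→6 (fail-walked)
i=21 'e': node 6→7
i=22 'b': node 7→18 (fail-walked)
i=23 'd': node 18→19  emit P5@[22:23]
i=24 'b': node 19→14 (fail-walked)
i=25 'b': node 14→18 (fail-walked)
i=26 'd': node 18→19  emit P5@[25:26]
i=27 'e': node 19→12 (fail-walked)
i=28 'e': node 12→13  emit P3@[26:28]
i=29 'e': node 13→3 (fail-walked)  emit P0@[27:29]
i=30 'c': node 3→6 (fail-walked)
i=31 'a': node 6→0 (fail-walked)
i=32 'e': node 0→1
i=33 'e': node 1→2
i=34 'e': node 2→3  emit P0@[32:34]
i=35 'c': node 3→6 (fail-walked)
i=36 'd': node 6→11 (fail-walked)
i=37 'e': node 11→12
i=38 'e': node 12→13  emit P3@[36:38]
i=39 'd': node 13→4 (fail-walked)
i=40 'e': node 4→12 (fail-walked)
i=41 'd': node 12→4 (fail-walked)

Result: [[2,0],[10,2],[17,4],[17,5],[23,5],[26,5],[28,3],[29,0],[34,0],[38,3]]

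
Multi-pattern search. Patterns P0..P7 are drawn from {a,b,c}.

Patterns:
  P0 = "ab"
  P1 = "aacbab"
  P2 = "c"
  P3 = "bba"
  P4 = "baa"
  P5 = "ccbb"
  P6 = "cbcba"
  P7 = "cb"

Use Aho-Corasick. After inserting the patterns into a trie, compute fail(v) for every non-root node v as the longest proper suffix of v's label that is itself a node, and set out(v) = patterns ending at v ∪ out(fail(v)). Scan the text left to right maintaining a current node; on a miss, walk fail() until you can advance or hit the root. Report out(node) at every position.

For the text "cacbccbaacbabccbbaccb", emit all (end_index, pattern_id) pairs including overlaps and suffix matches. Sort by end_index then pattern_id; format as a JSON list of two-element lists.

Build:
Trie nodes:
  n0 'ε': a→1 b→9 c→8
  n1 'a': a→3 b→2
  n2 'ab': ·  [P0 ends]
  n3 'aa': c→4
  n4 'aac': b→5
  n5 'aacb': a→6
  n6 'aacba': b→7
  n7 'aacbab': ·  [P1 ends]
  n8 'c': b→17 c→14  [P2 ends]
  n9 'b': a→12 b→10
  n10 'bb': a→11
  n11 'bba': ·  [P3 ends]
  n12 'ba': a→13
  n13 'baa': ·  [P4 ends]
  n14 'cc': b→15
  n15 'ccb': b→16
  n16 'ccbb': ·  [P5 ends]
  n17 'cb': c→18  [P7 ends]
  n18 'cbc': b→19
  n19 'cbcb': a→20
  n20 'cbcba': ·  [P6 ends]

BFS fail/out derivation:
  n1('a'): parent n0 fail=0; on 'a' 0 → fail=0;  out ∅∪∅=∅
  n8('c'): parent n0 fail=0; on 'c' 0 → fail=0;  out {2}∪∅={2}
  n9('b'): parent n0 fail=0; on 'b' 0 → fail=0;  out ∅∪∅=∅
  n2('ab'): parent n1 fail=0; on 'b' 0 → fail=9;  out {0}∪∅={0}
  n3('aa'): parent n1 fail=0; on 'a' 0 → fail=1;  out ∅∪∅=∅
  n10('bb'): parent n9 fail=0; on 'b' 0 → fail=9;  out ∅∪∅=∅
  n12('ba'): parent n9 fail=0; on 'a' 0 → fail=1;  out ∅∪∅=∅
  n14('cc'): parent n8 fail=0; on 'c' 0 → fail=8;  out ∅∪{2}={2}
  n17('cb'): parent n8 fail=0; on 'b' 0 → fail=9;  out {7}∪∅={7}
  n4('aac'): parent n3 fail=1; on 'c' 1→0 → fail=8;  out ∅∪{2}={2}
  n11('bba'): parent n10 fail=9; on 'a' 9 → fail=12;  out {3}∪∅={3}
  n13('baa'): parent n12 fail=1; on 'a' 1 → fail=3;  out {4}∪∅={4}
  n15('ccb'): parent n14 fail=8; on 'b' 8 → fail=17;  out ∅∪{7}={7}
  n18('cbc'): parent n17 fail=9; on 'c' 9→0 → fail=8;  out ∅∪{2}={2}
  n5('aacb'): parent n4 fail=8; on 'b' 8 → fail=17;  out ∅∪{7}={7}
  n16('ccbb'): parent n15 fail=17; on 'b' 17→9 → fail=10;  out {5}∪∅={5}
  n19('cbcb'): parent n18 fail=8; on 'b' 8 → fail=17;  out ∅∪{7}={7}
  n6('aacba'): parent n5 fail=17; on 'a' 17→9 → fail=12;  out ∅∪∅=∅
  n20('cbcba'): parent n19 fail=17; on 'a' 17→9 → fail=12;  out {6}∪∅={6}
  n7('aacbab'): parent n6 fail=12; on 'b' 12→1 → fail=2;  out {1}∪{0}={0,1}

Scan:
pos 0 'c': at 8  → match P2@[0:0]
pos 1 'a': at 1 ·f
pos 2 'c': at 8 ·f  → match P2@[2:2]
pos 3 'b': at 17  → match P7@[2:3]
pos 4 'c': at 18  → match P2@[4:4]
pos 5 'c': at 14 ·f  → match P2@[5:5]
pos 6 'b': at 15  → match P7@[5:6]
pos 7 'a': at 12 ·f
pos 8 'a': at 13  → match P4@[6:8]
pos 9 'c': at 4 ·f  → match P2@[9:9]
pos 10 'b': at 5  → match P7@[9:10]
pos 11 'a': at 6
pos 12 'b': at 7  → match P0@[11:12],P1@[7:12]
pos 13 'c': at 8 ·f  → match P2@[13:13]
pos 14 'c': at 14  → match P2@[14:14]
pos 15 'b': at 15  → match P7@[14:15]
pos 16 'b': at 16  → match P5@[13:16]
pos 17 'a': at 11 ·f  → match P3@[15:17]
pos 18 'c': at 8 ·f  → match P2@[18:18]
pos 19 'c': at 14  → match P2@[19:19]
pos 20 'b': at 15  → match P7@[19:20]

Matches: [[0,2],[2,2],[3,7],[4,2],[5,2],[6,7],[8,4],[9,2],[10,7],[12,0],[12,1],[13,2],[14,2],[15,7],[16,5],[17,3],[18,2],[19,2],[20,7]]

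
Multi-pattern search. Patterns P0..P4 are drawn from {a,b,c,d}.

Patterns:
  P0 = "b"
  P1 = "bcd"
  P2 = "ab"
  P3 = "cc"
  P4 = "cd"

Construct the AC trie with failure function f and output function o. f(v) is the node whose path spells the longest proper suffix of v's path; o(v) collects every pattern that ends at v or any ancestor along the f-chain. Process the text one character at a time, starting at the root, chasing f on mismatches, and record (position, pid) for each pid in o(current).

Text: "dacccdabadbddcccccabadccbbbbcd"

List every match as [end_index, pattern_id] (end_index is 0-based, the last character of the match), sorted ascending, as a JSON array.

Build:
Trie (insert patterns):
  n0 'ε': a→4 b→1 c→6
  n1 'b': c→2  [P0 ends]
  n2 'bc': d→3
  n3 'bcd': ·  [P1 ends]
  n4 'a': b→5
  n5 'ab': ·  [P2 ends]
  n6 'c': c→7 d→8
  n7 'cc': ·  [P3 ends]
  n8 'cd': ·  [P4 ends]

BFS fail/out derivation:
  n1('b'): parent n0 fail=0; on 'b' 0 → fail=0;  out {0}∪∅={0}
  n4('a'): parent n0 fail=0; on 'a' 0 → fail=0;  out ∅∪∅=∅
  n6('c'): parent n0 fail=0; on 'c' 0 → fail=0;  out ∅∪∅=∅
  n2('bc'): parent n1 fail=0; on 'c' 0 → fail=6;  out ∅∪∅=∅
  n5('ab'): parent n4 fail=0; on 'b' 0 → fail=1;  out {2}∪{0}={0,2}
  n7('cc'): parent n6 fail=0; on 'c' 0 → fail=6;  out {3}∪∅={3}
  n8('cd'): parent n6 fail=0; on 'd' 0 → fail=0;  out {4}∪∅={4}
  n3('bcd'): parent n2 fail=6; on 'd' 6 → fail=8;  out {1}∪{4}={1,4}

Run:
pos 0 'd': at 0
pos 1 'a': at 4
pos 2 'c': at 6 ·f
pos 3 'c': at 7  emit P3@[2:3]
pos 4 'c': at 7 ·f  emit P3@[3:4]
pos 5 'd': at 8 ·f  emit P4@[4:5]
pos 6 'a': at 4 ·f
pos 7 'b': at 5  emit P0@[7:7],P2@[6:7]
pos 8 'a': at 4 ·f
pos 9 'd': at 0 ·f
pos 10 'b': at 1  emit P0@[10:10]
pos 11 'd': at 0 ·f
pos 12 'd': at 0
pos 13 'c': at 6
pos 14 'c': at 7  emit P3@[13:14]
pos 15 'c': at 7 ·f  emit P3@[14:15]
pos 16 'c': at 7 ·f  emit P3@[15:16]
pos 17 'c': at 7 ·f  emit P3@[16:17]
pos 18 'a': at 4 ·f
pos 19 'b': at 5  emit P0@[19:19],P2@[18:19]
pos 20 'a': at 4 ·f
pos 21 'd': at 0 ·f
pos 22 'c': at 6
pos 23 'c': at 7  emit P3@[22:23]
pos 24 'b': at 1 ·f  emit P0@[24:24]
pos 25 'b': at 1 ·f  emit P0@[25:25]
pos 26 'b': at 1 ·f  emit P0@[26:26]
pos 27 'b': at 1 ·f  emit P0@[27:27]
pos 28 'c': at 2
pos 29 'd': at 3  emit P1@[27:29],P4@[28:29]

All matches (sorted): [[3,3],[4,3],[5,4],[7,0],[7,2],[10,0],[14,3],[15,3],[16,3],[17,3],[19,0],[19,2],[23,3],[24,0],[25,0],[26,0],[27,0],[29,1],[29,4]]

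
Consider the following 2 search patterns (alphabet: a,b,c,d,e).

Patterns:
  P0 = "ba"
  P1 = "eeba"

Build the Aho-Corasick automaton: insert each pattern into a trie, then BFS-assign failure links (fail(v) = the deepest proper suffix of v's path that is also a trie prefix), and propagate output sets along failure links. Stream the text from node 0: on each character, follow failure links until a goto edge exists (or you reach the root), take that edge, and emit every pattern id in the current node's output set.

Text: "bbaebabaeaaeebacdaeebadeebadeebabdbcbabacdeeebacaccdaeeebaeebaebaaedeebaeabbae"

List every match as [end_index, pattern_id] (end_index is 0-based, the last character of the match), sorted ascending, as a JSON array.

Build automaton:
Trie (insert patterns):
  0='ε' goto b→1 e→3
  1='b' goto a→2
  2='ba' goto ·  [P0 ends]
  3='e' goto e→4
  4='ee' goto b→5
  5='eeb' goto a→6
  6='eeba' goto ·  [P1 ends]

BFS fail/out derivation:
  n1('b'): parent n0 fail=0; on 'b' 0 → fail=0;  out ∅∪∅=∅
  n3('e'): parent n0 fail=0; on 'e' 0 → fail=0;  out ∅∪∅=∅
  n2('ba'): parent n1 fail=0; on 'a' 0 → fail=0;  out {0}∪∅={0}
  n4('ee'): parent n3 fail=0; on 'e' 0 → fail=3;  out ∅∪∅=∅
  n5('eeb'): parent n4 fail=3; on 'b' 3→0 → fail=1;  out ∅∪∅=∅
  n6('eeba'): parent n5 fail=1; on 'a' 1 → fail=2;  out {1}∪{0}={0,1}

Scan:
[0] read 'b'  n0⇒n1
[1] read 'b'  n1⇒n1 ·f
[2] read 'a'  n1⇒n2  emit P0@[1:2]
[3] read 'e'  n2⇒n3 ·f
[4] read 'b'  n3⇒n1 ·f
[5] read 'a'  n1⇒n2  emit P0@[4:5]
[6] read 'b'  n2⇒n1 ·f
[7] read 'a'  n1⇒n2  emit P0@[6:7]
[8] read 'e'  n2⇒n3 ·f
[9] read 'a'  n3⇒n0 ·f
[10] read 'a'  n0⇒n0
[11] read 'e'  n0⇒n3
[12] read 'e'  n3⇒n4
[13] read 'b'  n4⇒n5
[14] read 'a'  n5⇒n6  emit P0@[13:14],P1@[11:14]
[15] read 'c'  n6⇒n0 ·f
[16] read 'd'  n0⇒n0
[17] read 'a'  n0⇒n0
[18] read 'e'  n0⇒n3
[19] read 'e'  n3⇒n4
[20] read 'b'  n4⇒n5
[21] read 'a'  n5⇒n6  emit P0@[20:21],P1@[18:21]
[22] read 'd'  n6⇒n0 ·f
[23] read 'e'  n0⇒n3
[24] read 'e'  n3⇒n4
[25] read 'b'  n4⇒n5
[26] read 'a'  n5⇒n6  emit P0@[25:26],P1@[23:26]
[27] read 'd'  n6⇒n0 ·f
[28] read 'e'  n0⇒n3
[29] read 'e'  n3⇒n4
[30] read 'b'  n4⇒n5
[31] read 'a'  n5⇒n6  emit P0@[30:31],P1@[28:31]
[32] read 'b'  n6⇒n1 ·f
[33] read 'd'  n1⇒n0 ·f
[34] read 'b'  n0⇒n1
[35] read 'c'  n1⇒n0 ·f
[36] read 'b'  n0⇒n1
[37] read 'a'  n1⇒n2  emit P0@[36:37]
[38] read 'b'  n2⇒n1 ·f
[39] read 'a'  n1⇒n2  emit P0@[38:39]
[40] read 'c'  n2⇒n0 ·f
[41] read 'd'  n0⇒n0
[42] read 'e'  n0⇒n3
[43] read 'e'  n3⇒n4
[44] read 'e'  n4⇒n4 ·f
[45] read 'b'  n4⇒n5
[46] read 'a'  n5⇒n6  emit P0@[45:46],P1@[43:46]
[47] read 'c'  n6⇒n0 ·f
[48] read 'a'  n0⇒n0
[49] read 'c'  n0⇒n0
[50] read 'c'  n0⇒n0
[51] read 'd'  n0⇒n0
[52] read 'a'  n0⇒n0
[53] read 'e'  n0⇒n3
[54] read 'e'  n3⇒n4
[55] read 'e'  n4⇒n4 ·f
[56] read 'b'  n4⇒n5
[57] read 'a'  n5⇒n6  emit P0@[56:57],P1@[54:57]
[58] read 'e'  n6⇒n3 ·f
[59] read 'e'  n3⇒n4
[60] read 'b'  n4⇒n5
[61] read 'a'  n5⇒n6  emit P0@[60:61],P1@[58:61]
[62] read 'e'  n6⇒n3 ·f
[63] read 'b'  n3⇒n1 ·f
[64] read 'a'  n1⇒n2  emit P0@[63:64]
[65] read 'a'  n2⇒n0 ·f
[66] read 'e'  n0⇒n3
[67] read 'd'  n3⇒n0 ·f
[68] read 'e'  n0⇒n3
[69] read 'e'  n3⇒n4
[70] read 'b'  n4⇒n5
[71] read 'a'  n5⇒n6  emit P0@[70:71],P1@[68:71]
[72] read 'e'  n6⇒n3 ·f
[73] read 'a'  n3⇒n0 ·f
[74] read 'b'  n0⇒n1
[75] read 'b'  n1⇒n1 ·f
[76] read 'a'  n1⇒n2  emit P0@[75:76]
[77] read 'e'  n2⇒n3 ·f

Result: [[2,0],[5,0],[7,0],[14,0],[14,1],[21,0],[21,1],[26,0],[26,1],[31,0],[31,1],[37,0],[39,0],[46,0],[46,1],[57,0],[57,1],[61,0],[61,1],[64,0],[71,0],[71,1],[76,0]]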